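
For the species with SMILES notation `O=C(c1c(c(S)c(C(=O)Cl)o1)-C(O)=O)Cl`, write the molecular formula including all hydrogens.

Heavy atoms from the SMILES: 7 C, 2 Cl, 5 O, 1 S.
Implicit hydrogens by atom environment:
  4 × C (aromatic): no H
  3 × C: no H
  3 × O: no H
  2 × Cl: no H
  1 × O: 1 H
  1 × O (aromatic): no H
  1 × S: 1 H
  Total hydrogens = 2.
Molecular formula: C7H2Cl2O5S

C7H2Cl2O5S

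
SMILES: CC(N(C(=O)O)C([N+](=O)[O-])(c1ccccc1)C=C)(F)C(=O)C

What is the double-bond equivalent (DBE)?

Molecular formula from the SMILES: C14H15FN2O5.
DoU = (2C + 2 + N − H − X)/2 = (2·14 + 2 + 2 − 15 − 1)/2 = 16/2 = 8.
(Structurally: 1 ring(s) + 7 π bond(s) = 8.)

8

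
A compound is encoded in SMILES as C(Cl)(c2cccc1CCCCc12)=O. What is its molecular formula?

Heavy atoms from the SMILES: 11 C, 1 Cl, 1 O.
Implicit hydrogens by atom environment:
  4 × C: 2 H each → 8
  3 × C (aromatic): 1 H each → 3
  3 × C (aromatic): no H
  1 × C: no H
  1 × Cl: no H
  1 × O: no H
  Total hydrogens = 11.
Molecular formula: C11H11ClO

C11H11ClO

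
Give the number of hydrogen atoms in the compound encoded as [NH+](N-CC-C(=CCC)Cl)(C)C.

Hydrogens are implicit in SMILES; fill each atom to its normal valence:
  3 × C: 3 H each → 9
  3 × C: 2 H each → 6
  1 × C: 1 H
  1 × C: no H
  1 × Cl: no H
  1 × N: 1 H
  1 × N (charge +1): 1 H
  Total hydrogens = 18.

18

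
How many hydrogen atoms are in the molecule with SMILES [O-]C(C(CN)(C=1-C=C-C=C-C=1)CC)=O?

Hydrogens are implicit in SMILES; fill each atom to its normal valence:
  5 × C (aromatic): 1 H each → 5
  2 × C: 2 H each → 4
  2 × C: no H
  1 × C: 3 H
  1 × C (aromatic): no H
  1 × N: 2 H
  1 × O: no H
  1 × O (charge -1): no H
  Total hydrogens = 14.

14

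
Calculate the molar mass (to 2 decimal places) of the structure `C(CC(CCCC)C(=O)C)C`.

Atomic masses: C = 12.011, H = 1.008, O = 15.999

Molecular formula: C10H20O.
M = 10×12.011 + 20×1.008 + 1×15.999 = 156.27 g/mol.

156.27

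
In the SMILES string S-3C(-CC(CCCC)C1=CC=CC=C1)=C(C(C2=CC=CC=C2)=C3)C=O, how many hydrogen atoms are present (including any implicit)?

Hydrogens are implicit in SMILES; fill each atom to its normal valence:
  11 × C (aromatic): 1 H each → 11
  5 × C (aromatic): no H
  4 × C: 2 H each → 8
  2 × C: 1 H each → 2
  1 × C: 3 H
  1 × O: no H
  1 × S (aromatic): no H
  Total hydrogens = 24.

24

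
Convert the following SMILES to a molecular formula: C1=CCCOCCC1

Heavy atoms from the SMILES: 7 C, 1 O.
Implicit hydrogens by atom environment:
  5 × C: 2 H each → 10
  2 × C: 1 H each → 2
  1 × O: no H
  Total hydrogens = 12.
Molecular formula: C7H12O

C7H12O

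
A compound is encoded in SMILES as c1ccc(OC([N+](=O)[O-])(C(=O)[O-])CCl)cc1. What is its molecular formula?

C9H7ClNO5-

Heavy atoms from the SMILES: 9 C, 1 Cl, 1 N, 5 O.
Implicit hydrogens by atom environment:
  5 × C (aromatic): 1 H each → 5
  3 × O: no H
  2 × C: no H
  2 × O (charge -1): no H
  1 × C: 2 H
  1 × C (aromatic): no H
  1 × Cl: no H
  1 × N (charge +1): no H
  Total hydrogens = 7.
Net charge -1.
Molecular formula: C9H7ClNO5-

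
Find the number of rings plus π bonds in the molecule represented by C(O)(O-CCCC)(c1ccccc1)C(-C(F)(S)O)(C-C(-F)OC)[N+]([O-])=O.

5

Molecular formula from the SMILES: C16H23F2NO6S.
DoU = (2C + 2 + N − H − X)/2 = (2·16 + 2 + 1 − 23 − 2)/2 = 10/2 = 5.
(Structurally: 1 ring(s) + 4 π bond(s) = 5.)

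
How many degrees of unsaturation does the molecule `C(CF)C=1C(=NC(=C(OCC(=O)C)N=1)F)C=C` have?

6

Molecular formula from the SMILES: C11H12F2N2O2.
DoU = (2C + 2 + N − H − X)/2 = (2·11 + 2 + 2 − 12 − 2)/2 = 12/2 = 6.
(Structurally: 1 ring(s) + 5 π bond(s) = 6.)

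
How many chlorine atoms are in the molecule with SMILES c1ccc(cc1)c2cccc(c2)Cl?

The symbol for chlorine appears 1 time in the SMILES.

1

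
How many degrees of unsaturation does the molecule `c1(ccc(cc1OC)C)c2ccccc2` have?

8

Molecular formula from the SMILES: C14H14O.
DoU = (2C + 2 + N − H − X)/2 = (2·14 + 2 + 0 − 14 − 0)/2 = 16/2 = 8.
(Structurally: 2 ring(s) + 6 π bond(s) = 8.)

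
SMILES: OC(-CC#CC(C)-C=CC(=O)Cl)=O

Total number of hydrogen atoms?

9

Hydrogens are implicit in SMILES; fill each atom to its normal valence:
  4 × C: no H
  3 × C: 1 H each → 3
  2 × O: no H
  1 × C: 3 H
  1 × C: 2 H
  1 × Cl: no H
  1 × O: 1 H
  Total hydrogens = 9.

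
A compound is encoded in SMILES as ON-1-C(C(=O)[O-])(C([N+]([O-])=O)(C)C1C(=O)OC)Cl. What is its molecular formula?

C7H8ClN2O7-

Heavy atoms from the SMILES: 7 C, 1 Cl, 2 N, 7 O.
Implicit hydrogens by atom environment:
  4 × C: no H
  4 × O: no H
  2 × C: 3 H each → 6
  2 × O (charge -1): no H
  1 × C: 1 H
  1 × Cl: no H
  1 × N: no H
  1 × N (charge +1): no H
  1 × O: 1 H
  Total hydrogens = 8.
Net charge -1.
Molecular formula: C7H8ClN2O7-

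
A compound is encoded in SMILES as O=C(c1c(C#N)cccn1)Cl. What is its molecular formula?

C7H3ClN2O

Heavy atoms from the SMILES: 7 C, 1 Cl, 2 N, 1 O.
Implicit hydrogens by atom environment:
  3 × C (aromatic): 1 H each → 3
  2 × C (aromatic): no H
  2 × C: no H
  1 × Cl: no H
  1 × N (aromatic): no H
  1 × N: no H
  1 × O: no H
  Total hydrogens = 3.
Molecular formula: C7H3ClN2O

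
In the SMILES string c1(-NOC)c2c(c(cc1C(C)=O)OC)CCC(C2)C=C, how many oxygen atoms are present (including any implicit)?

The symbol for oxygen appears 3 times in the SMILES.

3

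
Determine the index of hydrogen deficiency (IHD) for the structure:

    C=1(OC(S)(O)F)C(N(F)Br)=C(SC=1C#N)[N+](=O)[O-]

6

Molecular formula from the SMILES: C6H2BrF2N3O4S2.
DoU = (2C + 2 + N − H − X)/2 = (2·6 + 2 + 3 − 2 − 3)/2 = 12/2 = 6.
(Structurally: 1 ring(s) + 5 π bond(s) = 6.)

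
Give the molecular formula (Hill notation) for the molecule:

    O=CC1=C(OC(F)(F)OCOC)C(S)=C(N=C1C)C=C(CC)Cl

Heavy atoms from the SMILES: 14 C, 1 Cl, 2 F, 1 N, 4 O, 1 S.
Implicit hydrogens by atom environment:
  5 × C (aromatic): no H
  4 × O: no H
  3 × C: 3 H each → 9
  2 × C: 2 H each → 4
  2 × C: 1 H each → 2
  2 × C: no H
  2 × F: no H
  1 × Cl: no H
  1 × N (aromatic): no H
  1 × S: 1 H
  Total hydrogens = 16.
Molecular formula: C14H16ClF2NO4S

C14H16ClF2NO4S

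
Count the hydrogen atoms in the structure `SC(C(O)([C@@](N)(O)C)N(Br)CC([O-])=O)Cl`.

11

Hydrogens are implicit in SMILES; fill each atom to its normal valence:
  3 × C: no H
  2 × O: 1 H each → 2
  1 × Br: no H
  1 × C: 3 H
  1 × C: 2 H
  1 × C: 1 H
  1 × Cl: no H
  1 × N: 2 H
  1 × N: no H
  1 × O: no H
  1 × O (charge -1): no H
  1 × S: 1 H
  Total hydrogens = 11.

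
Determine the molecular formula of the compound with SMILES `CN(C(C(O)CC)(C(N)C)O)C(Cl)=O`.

C8H17ClN2O3

Heavy atoms from the SMILES: 8 C, 1 Cl, 2 N, 3 O.
Implicit hydrogens by atom environment:
  3 × C: 3 H each → 9
  2 × C: 1 H each → 2
  2 × C: no H
  2 × O: 1 H each → 2
  1 × C: 2 H
  1 × Cl: no H
  1 × N: 2 H
  1 × N: no H
  1 × O: no H
  Total hydrogens = 17.
Molecular formula: C8H17ClN2O3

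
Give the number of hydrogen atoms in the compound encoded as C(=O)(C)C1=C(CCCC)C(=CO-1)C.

16

Hydrogens are implicit in SMILES; fill each atom to its normal valence:
  3 × C: 3 H each → 9
  3 × C: 2 H each → 6
  3 × C (aromatic): no H
  1 × C (aromatic): 1 H
  1 × C: no H
  1 × O (aromatic): no H
  1 × O: no H
  Total hydrogens = 16.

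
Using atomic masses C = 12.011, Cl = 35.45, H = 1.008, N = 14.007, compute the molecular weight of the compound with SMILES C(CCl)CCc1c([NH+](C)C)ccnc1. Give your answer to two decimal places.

213.73

Molecular formula: C11H18ClN2+.
M = 11×12.011 + 1×35.45 + 18×1.008 + 2×14.007 = 213.73 g/mol.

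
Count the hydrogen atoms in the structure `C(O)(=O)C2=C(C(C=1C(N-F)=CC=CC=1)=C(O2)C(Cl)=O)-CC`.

11

Hydrogens are implicit in SMILES; fill each atom to its normal valence:
  6 × C (aromatic): no H
  4 × C (aromatic): 1 H each → 4
  2 × C: no H
  2 × O: no H
  1 × C: 3 H
  1 × C: 2 H
  1 × Cl: no H
  1 × F: no H
  1 × N: 1 H
  1 × O: 1 H
  1 × O (aromatic): no H
  Total hydrogens = 11.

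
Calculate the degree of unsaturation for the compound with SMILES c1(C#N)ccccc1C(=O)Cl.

Molecular formula from the SMILES: C8H4ClNO.
DoU = (2C + 2 + N − H − X)/2 = (2·8 + 2 + 1 − 4 − 1)/2 = 14/2 = 7.
(Structurally: 1 ring(s) + 6 π bond(s) = 7.)

7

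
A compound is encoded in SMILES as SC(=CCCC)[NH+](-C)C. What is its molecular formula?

Heavy atoms from the SMILES: 7 C, 1 N, 1 S.
Implicit hydrogens by atom environment:
  3 × C: 3 H each → 9
  2 × C: 2 H each → 4
  1 × C: 1 H
  1 × C: no H
  1 × N (charge +1): 1 H
  1 × S: 1 H
  Total hydrogens = 16.
Net charge +1.
Molecular formula: C7H16NS+

C7H16NS+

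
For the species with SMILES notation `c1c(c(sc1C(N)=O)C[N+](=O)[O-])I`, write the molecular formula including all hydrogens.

Heavy atoms from the SMILES: 6 C, 1 I, 2 N, 3 O, 1 S.
Implicit hydrogens by atom environment:
  3 × C (aromatic): no H
  2 × O: no H
  1 × C: 2 H
  1 × C (aromatic): 1 H
  1 × C: no H
  1 × I: no H
  1 × N: 2 H
  1 × N (charge +1): no H
  1 × O (charge -1): no H
  1 × S (aromatic): no H
  Total hydrogens = 5.
Molecular formula: C6H5IN2O3S

C6H5IN2O3S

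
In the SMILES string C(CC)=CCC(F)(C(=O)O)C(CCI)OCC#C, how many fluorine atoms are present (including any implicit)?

1

The symbol for fluorine appears 1 time in the SMILES.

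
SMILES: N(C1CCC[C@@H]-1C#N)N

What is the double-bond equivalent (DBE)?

3

Molecular formula from the SMILES: C6H11N3.
DoU = (2C + 2 + N − H − X)/2 = (2·6 + 2 + 3 − 11 − 0)/2 = 6/2 = 3.
(Structurally: 1 ring(s) + 2 π bond(s) = 3.)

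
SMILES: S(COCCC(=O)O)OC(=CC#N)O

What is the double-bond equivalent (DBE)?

Molecular formula from the SMILES: C7H9NO5S.
DoU = (2C + 2 + N − H − X)/2 = (2·7 + 2 + 1 − 9 − 0)/2 = 8/2 = 4.
(Structurally: 0 ring(s) + 4 π bond(s) = 4.)

4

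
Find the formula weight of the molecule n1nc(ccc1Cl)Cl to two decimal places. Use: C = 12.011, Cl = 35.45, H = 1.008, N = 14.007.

148.97

Molecular formula: C4H2Cl2N2.
M = 4×12.011 + 2×35.45 + 2×1.008 + 2×14.007 = 148.97 g/mol.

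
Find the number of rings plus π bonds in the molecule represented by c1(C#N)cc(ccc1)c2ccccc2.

10

Molecular formula from the SMILES: C13H9N.
DoU = (2C + 2 + N − H − X)/2 = (2·13 + 2 + 1 − 9 − 0)/2 = 20/2 = 10.
(Structurally: 2 ring(s) + 8 π bond(s) = 10.)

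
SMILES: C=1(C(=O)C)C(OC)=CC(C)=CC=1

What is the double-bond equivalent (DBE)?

Molecular formula from the SMILES: C10H12O2.
DoU = (2C + 2 + N − H − X)/2 = (2·10 + 2 + 0 − 12 − 0)/2 = 10/2 = 5.
(Structurally: 1 ring(s) + 4 π bond(s) = 5.)

5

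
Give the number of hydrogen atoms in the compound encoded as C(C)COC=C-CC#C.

12

Hydrogens are implicit in SMILES; fill each atom to its normal valence:
  3 × C: 2 H each → 6
  3 × C: 1 H each → 3
  1 × C: 3 H
  1 × C: no H
  1 × O: no H
  Total hydrogens = 12.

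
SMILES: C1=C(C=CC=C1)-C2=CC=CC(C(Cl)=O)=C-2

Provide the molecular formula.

Heavy atoms from the SMILES: 13 C, 1 Cl, 1 O.
Implicit hydrogens by atom environment:
  9 × C (aromatic): 1 H each → 9
  3 × C (aromatic): no H
  1 × C: no H
  1 × Cl: no H
  1 × O: no H
  Total hydrogens = 9.
Molecular formula: C13H9ClO

C13H9ClO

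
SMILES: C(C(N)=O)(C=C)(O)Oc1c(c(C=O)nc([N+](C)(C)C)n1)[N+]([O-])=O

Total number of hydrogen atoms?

16

Hydrogens are implicit in SMILES; fill each atom to its normal valence:
  4 × C (aromatic): no H
  4 × O: no H
  3 × C: 3 H each → 9
  2 × C: 1 H each → 2
  2 × C: no H
  2 × N (aromatic): no H
  2 × N (charge +1): no H
  1 × C: 2 H
  1 × N: 2 H
  1 × O: 1 H
  1 × O (charge -1): no H
  Total hydrogens = 16.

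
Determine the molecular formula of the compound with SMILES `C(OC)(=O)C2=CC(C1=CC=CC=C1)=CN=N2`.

Heavy atoms from the SMILES: 12 C, 2 N, 2 O.
Implicit hydrogens by atom environment:
  7 × C (aromatic): 1 H each → 7
  3 × C (aromatic): no H
  2 × N (aromatic): no H
  2 × O: no H
  1 × C: 3 H
  1 × C: no H
  Total hydrogens = 10.
Molecular formula: C12H10N2O2

C12H10N2O2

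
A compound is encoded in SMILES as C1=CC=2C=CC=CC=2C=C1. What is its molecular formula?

C10H8

Heavy atoms from the SMILES: 10 C.
Implicit hydrogens by atom environment:
  8 × C (aromatic): 1 H each → 8
  2 × C (aromatic): no H
  Total hydrogens = 8.
Molecular formula: C10H8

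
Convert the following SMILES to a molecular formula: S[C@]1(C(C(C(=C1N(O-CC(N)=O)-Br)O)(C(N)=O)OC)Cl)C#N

Heavy atoms from the SMILES: 1 Br, 10 C, 1 Cl, 4 N, 5 O, 1 S.
Implicit hydrogens by atom environment:
  7 × C: no H
  4 × O: no H
  2 × N: 2 H each → 4
  2 × N: no H
  1 × Br: no H
  1 × C: 3 H
  1 × C: 2 H
  1 × C: 1 H
  1 × Cl: no H
  1 × O: 1 H
  1 × S: 1 H
  Total hydrogens = 12.
Molecular formula: C10H12BrClN4O5S

C10H12BrClN4O5S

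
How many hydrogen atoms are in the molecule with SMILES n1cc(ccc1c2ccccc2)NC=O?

10

Hydrogens are implicit in SMILES; fill each atom to its normal valence:
  8 × C (aromatic): 1 H each → 8
  3 × C (aromatic): no H
  1 × C: 1 H
  1 × N: 1 H
  1 × N (aromatic): no H
  1 × O: no H
  Total hydrogens = 10.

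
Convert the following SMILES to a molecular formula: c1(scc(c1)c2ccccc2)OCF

Heavy atoms from the SMILES: 11 C, 1 F, 1 O, 1 S.
Implicit hydrogens by atom environment:
  7 × C (aromatic): 1 H each → 7
  3 × C (aromatic): no H
  1 × C: 2 H
  1 × F: no H
  1 × O: no H
  1 × S (aromatic): no H
  Total hydrogens = 9.
Molecular formula: C11H9FOS

C11H9FOS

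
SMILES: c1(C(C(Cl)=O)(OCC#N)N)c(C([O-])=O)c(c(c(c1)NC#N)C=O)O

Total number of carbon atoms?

The symbol for carbon appears 13 times in the SMILES. Lowercase c denotes aromatic carbon and counts toward C.

13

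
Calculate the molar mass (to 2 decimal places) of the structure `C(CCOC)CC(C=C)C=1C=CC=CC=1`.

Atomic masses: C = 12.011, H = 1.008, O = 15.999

Molecular formula: C14H20O.
M = 14×12.011 + 20×1.008 + 1×15.999 = 204.31 g/mol.

204.31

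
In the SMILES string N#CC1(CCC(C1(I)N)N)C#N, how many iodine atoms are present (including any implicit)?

The symbol for iodine appears 1 time in the SMILES.

1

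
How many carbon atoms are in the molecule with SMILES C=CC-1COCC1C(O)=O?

7

The symbol for carbon appears 7 times in the SMILES.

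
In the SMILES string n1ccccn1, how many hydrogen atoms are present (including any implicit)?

Hydrogens are implicit in SMILES; fill each atom to its normal valence:
  4 × C (aromatic): 1 H each → 4
  2 × N (aromatic): no H
  Total hydrogens = 4.

4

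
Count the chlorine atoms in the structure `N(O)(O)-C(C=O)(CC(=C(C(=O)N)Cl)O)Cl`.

The symbol for chlorine appears 2 times in the SMILES.

2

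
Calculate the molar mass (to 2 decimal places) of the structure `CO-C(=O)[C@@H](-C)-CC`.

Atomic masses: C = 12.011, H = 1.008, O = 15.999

116.16

Molecular formula: C6H12O2.
M = 6×12.011 + 12×1.008 + 2×15.999 = 116.16 g/mol.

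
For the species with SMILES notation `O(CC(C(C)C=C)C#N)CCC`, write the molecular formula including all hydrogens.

C10H17NO

Heavy atoms from the SMILES: 10 C, 1 N, 1 O.
Implicit hydrogens by atom environment:
  4 × C: 2 H each → 8
  3 × C: 1 H each → 3
  2 × C: 3 H each → 6
  1 × C: no H
  1 × N: no H
  1 × O: no H
  Total hydrogens = 17.
Molecular formula: C10H17NO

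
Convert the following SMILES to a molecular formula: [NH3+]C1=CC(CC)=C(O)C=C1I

Heavy atoms from the SMILES: 8 C, 1 I, 1 N, 1 O.
Implicit hydrogens by atom environment:
  4 × C (aromatic): no H
  2 × C (aromatic): 1 H each → 2
  1 × C: 3 H
  1 × C: 2 H
  1 × I: no H
  1 × N (charge +1): 3 H
  1 × O: 1 H
  Total hydrogens = 11.
Net charge +1.
Molecular formula: C8H11INO+

C8H11INO+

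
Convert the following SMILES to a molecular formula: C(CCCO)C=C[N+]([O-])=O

C6H11NO3

Heavy atoms from the SMILES: 6 C, 1 N, 3 O.
Implicit hydrogens by atom environment:
  4 × C: 2 H each → 8
  2 × C: 1 H each → 2
  1 × N (charge +1): no H
  1 × O: 1 H
  1 × O: no H
  1 × O (charge -1): no H
  Total hydrogens = 11.
Molecular formula: C6H11NO3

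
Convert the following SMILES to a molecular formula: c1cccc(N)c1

C6H7N

Heavy atoms from the SMILES: 6 C, 1 N.
Implicit hydrogens by atom environment:
  5 × C (aromatic): 1 H each → 5
  1 × C (aromatic): no H
  1 × N: 2 H
  Total hydrogens = 7.
Molecular formula: C6H7N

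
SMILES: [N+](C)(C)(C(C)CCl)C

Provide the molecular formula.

Heavy atoms from the SMILES: 6 C, 1 Cl, 1 N.
Implicit hydrogens by atom environment:
  4 × C: 3 H each → 12
  1 × C: 2 H
  1 × C: 1 H
  1 × Cl: no H
  1 × N (charge +1): no H
  Total hydrogens = 15.
Net charge +1.
Molecular formula: C6H15ClN+

C6H15ClN+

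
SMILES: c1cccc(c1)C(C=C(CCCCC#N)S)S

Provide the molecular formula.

Heavy atoms from the SMILES: 14 C, 1 N, 2 S.
Implicit hydrogens by atom environment:
  5 × C (aromatic): 1 H each → 5
  4 × C: 2 H each → 8
  2 × C: 1 H each → 2
  2 × C: no H
  2 × S: 1 H each → 2
  1 × C (aromatic): no H
  1 × N: no H
  Total hydrogens = 17.
Molecular formula: C14H17NS2

C14H17NS2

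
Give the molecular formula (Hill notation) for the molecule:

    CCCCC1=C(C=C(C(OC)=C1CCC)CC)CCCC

Heavy atoms from the SMILES: 20 C, 1 O.
Implicit hydrogens by atom environment:
  9 × C: 2 H each → 18
  5 × C: 3 H each → 15
  5 × C (aromatic): no H
  1 × C (aromatic): 1 H
  1 × O: no H
  Total hydrogens = 34.
Molecular formula: C20H34O

C20H34O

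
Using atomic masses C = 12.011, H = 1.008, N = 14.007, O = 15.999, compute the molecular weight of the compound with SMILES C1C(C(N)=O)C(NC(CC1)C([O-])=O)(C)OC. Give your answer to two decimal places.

229.26

Molecular formula: C10H17N2O4-.
M = 10×12.011 + 17×1.008 + 2×14.007 + 4×15.999 = 229.26 g/mol.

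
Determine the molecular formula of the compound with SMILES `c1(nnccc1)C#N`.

Heavy atoms from the SMILES: 5 C, 3 N.
Implicit hydrogens by atom environment:
  3 × C (aromatic): 1 H each → 3
  2 × N (aromatic): no H
  1 × C (aromatic): no H
  1 × C: no H
  1 × N: no H
  Total hydrogens = 3.
Molecular formula: C5H3N3

C5H3N3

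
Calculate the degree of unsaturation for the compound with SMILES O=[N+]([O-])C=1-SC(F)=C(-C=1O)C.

Molecular formula from the SMILES: C5H4FNO3S.
DoU = (2C + 2 + N − H − X)/2 = (2·5 + 2 + 1 − 4 − 1)/2 = 8/2 = 4.
(Structurally: 1 ring(s) + 3 π bond(s) = 4.)

4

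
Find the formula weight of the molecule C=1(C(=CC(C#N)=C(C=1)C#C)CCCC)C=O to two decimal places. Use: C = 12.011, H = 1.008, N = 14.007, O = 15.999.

211.26

Molecular formula: C14H13NO.
M = 14×12.011 + 13×1.008 + 1×14.007 + 1×15.999 = 211.26 g/mol.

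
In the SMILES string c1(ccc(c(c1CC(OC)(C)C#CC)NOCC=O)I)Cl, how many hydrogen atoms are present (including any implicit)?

17

Hydrogens are implicit in SMILES; fill each atom to its normal valence:
  4 × C (aromatic): no H
  3 × C: 3 H each → 9
  3 × C: no H
  3 × O: no H
  2 × C: 2 H each → 4
  2 × C (aromatic): 1 H each → 2
  1 × C: 1 H
  1 × Cl: no H
  1 × I: no H
  1 × N: 1 H
  Total hydrogens = 17.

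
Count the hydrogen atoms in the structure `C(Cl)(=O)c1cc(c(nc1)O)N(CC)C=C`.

Hydrogens are implicit in SMILES; fill each atom to its normal valence:
  3 × C (aromatic): no H
  2 × C: 2 H each → 4
  2 × C (aromatic): 1 H each → 2
  1 × C: 3 H
  1 × C: 1 H
  1 × C: no H
  1 × Cl: no H
  1 × N (aromatic): no H
  1 × N: no H
  1 × O: 1 H
  1 × O: no H
  Total hydrogens = 11.

11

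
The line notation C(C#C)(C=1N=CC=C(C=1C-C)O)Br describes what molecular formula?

Heavy atoms from the SMILES: 1 Br, 10 C, 1 N, 1 O.
Implicit hydrogens by atom environment:
  3 × C (aromatic): no H
  2 × C (aromatic): 1 H each → 2
  2 × C: 1 H each → 2
  1 × Br: no H
  1 × C: 3 H
  1 × C: 2 H
  1 × C: no H
  1 × N (aromatic): no H
  1 × O: 1 H
  Total hydrogens = 10.
Molecular formula: C10H10BrNO

C10H10BrNO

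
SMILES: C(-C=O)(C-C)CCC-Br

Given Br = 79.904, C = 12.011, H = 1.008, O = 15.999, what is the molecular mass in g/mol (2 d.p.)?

193.08

Molecular formula: C7H13BrO.
M = 1×79.904 + 7×12.011 + 13×1.008 + 1×15.999 = 193.08 g/mol.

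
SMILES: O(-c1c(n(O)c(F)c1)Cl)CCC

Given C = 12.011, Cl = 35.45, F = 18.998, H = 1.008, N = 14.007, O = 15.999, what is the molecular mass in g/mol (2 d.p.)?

193.60

Molecular formula: C7H9ClFNO2.
M = 7×12.011 + 1×35.45 + 1×18.998 + 9×1.008 + 1×14.007 + 2×15.999 = 193.60 g/mol.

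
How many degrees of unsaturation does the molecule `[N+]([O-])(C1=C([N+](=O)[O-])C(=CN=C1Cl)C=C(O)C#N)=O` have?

9

Molecular formula from the SMILES: C8H3ClN4O5.
DoU = (2C + 2 + N − H − X)/2 = (2·8 + 2 + 4 − 3 − 1)/2 = 18/2 = 9.
(Structurally: 1 ring(s) + 8 π bond(s) = 9.)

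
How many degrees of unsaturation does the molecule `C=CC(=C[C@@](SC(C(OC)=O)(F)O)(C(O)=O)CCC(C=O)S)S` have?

Molecular formula from the SMILES: C13H17FO6S3.
DoU = (2C + 2 + N − H − X)/2 = (2·13 + 2 + 0 − 17 − 1)/2 = 10/2 = 5.
(Structurally: 0 ring(s) + 5 π bond(s) = 5.)

5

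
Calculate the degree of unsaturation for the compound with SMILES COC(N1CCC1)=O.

Molecular formula from the SMILES: C5H9NO2.
DoU = (2C + 2 + N − H − X)/2 = (2·5 + 2 + 1 − 9 − 0)/2 = 4/2 = 2.
(Structurally: 1 ring(s) + 1 π bond(s) = 2.)

2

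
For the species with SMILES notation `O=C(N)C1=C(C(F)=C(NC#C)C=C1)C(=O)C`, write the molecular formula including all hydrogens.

Heavy atoms from the SMILES: 11 C, 1 F, 2 N, 2 O.
Implicit hydrogens by atom environment:
  4 × C (aromatic): no H
  3 × C: no H
  2 × C (aromatic): 1 H each → 2
  2 × O: no H
  1 × C: 3 H
  1 × C: 1 H
  1 × F: no H
  1 × N: 2 H
  1 × N: 1 H
  Total hydrogens = 9.
Molecular formula: C11H9FN2O2

C11H9FN2O2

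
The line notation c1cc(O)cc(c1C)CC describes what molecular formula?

C9H12O

Heavy atoms from the SMILES: 9 C, 1 O.
Implicit hydrogens by atom environment:
  3 × C (aromatic): 1 H each → 3
  3 × C (aromatic): no H
  2 × C: 3 H each → 6
  1 × C: 2 H
  1 × O: 1 H
  Total hydrogens = 12.
Molecular formula: C9H12O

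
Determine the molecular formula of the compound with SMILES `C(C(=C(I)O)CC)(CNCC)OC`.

Heavy atoms from the SMILES: 9 C, 1 I, 1 N, 2 O.
Implicit hydrogens by atom environment:
  3 × C: 3 H each → 9
  3 × C: 2 H each → 6
  2 × C: no H
  1 × C: 1 H
  1 × I: no H
  1 × N: 1 H
  1 × O: 1 H
  1 × O: no H
  Total hydrogens = 18.
Molecular formula: C9H18INO2

C9H18INO2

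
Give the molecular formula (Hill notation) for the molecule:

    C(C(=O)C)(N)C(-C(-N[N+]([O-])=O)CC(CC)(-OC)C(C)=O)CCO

C14H27N3O6

Heavy atoms from the SMILES: 14 C, 3 N, 6 O.
Implicit hydrogens by atom environment:
  4 × C: 3 H each → 12
  4 × C: 2 H each → 8
  4 × O: no H
  3 × C: 1 H each → 3
  3 × C: no H
  1 × N: 2 H
  1 × N: 1 H
  1 × N (charge +1): no H
  1 × O: 1 H
  1 × O (charge -1): no H
  Total hydrogens = 27.
Molecular formula: C14H27N3O6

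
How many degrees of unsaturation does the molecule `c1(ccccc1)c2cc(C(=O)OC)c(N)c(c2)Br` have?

9

Molecular formula from the SMILES: C14H12BrNO2.
DoU = (2C + 2 + N − H − X)/2 = (2·14 + 2 + 1 − 12 − 1)/2 = 18/2 = 9.
(Structurally: 2 ring(s) + 7 π bond(s) = 9.)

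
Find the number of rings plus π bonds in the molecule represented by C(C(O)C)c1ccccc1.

Molecular formula from the SMILES: C9H12O.
DoU = (2C + 2 + N − H − X)/2 = (2·9 + 2 + 0 − 12 − 0)/2 = 8/2 = 4.
(Structurally: 1 ring(s) + 3 π bond(s) = 4.)

4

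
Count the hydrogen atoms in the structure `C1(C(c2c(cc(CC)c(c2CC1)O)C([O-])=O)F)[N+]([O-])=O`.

13

Hydrogens are implicit in SMILES; fill each atom to its normal valence:
  5 × C (aromatic): no H
  3 × C: 2 H each → 6
  2 × C: 1 H each → 2
  2 × O: no H
  2 × O (charge -1): no H
  1 × C: 3 H
  1 × C (aromatic): 1 H
  1 × C: no H
  1 × F: no H
  1 × N (charge +1): no H
  1 × O: 1 H
  Total hydrogens = 13.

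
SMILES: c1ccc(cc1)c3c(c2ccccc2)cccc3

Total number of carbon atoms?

18

The symbol for carbon appears 18 times in the SMILES. Lowercase c denotes aromatic carbon and counts toward C.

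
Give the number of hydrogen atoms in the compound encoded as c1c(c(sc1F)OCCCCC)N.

Hydrogens are implicit in SMILES; fill each atom to its normal valence:
  4 × C: 2 H each → 8
  3 × C (aromatic): no H
  1 × C: 3 H
  1 × C (aromatic): 1 H
  1 × F: no H
  1 × N: 2 H
  1 × O: no H
  1 × S (aromatic): no H
  Total hydrogens = 14.

14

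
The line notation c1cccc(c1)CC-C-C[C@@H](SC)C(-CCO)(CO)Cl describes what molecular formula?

C16H25ClO2S

Heavy atoms from the SMILES: 16 C, 1 Cl, 2 O, 1 S.
Implicit hydrogens by atom environment:
  7 × C: 2 H each → 14
  5 × C (aromatic): 1 H each → 5
  2 × O: 1 H each → 2
  1 × C: 3 H
  1 × C: 1 H
  1 × C: no H
  1 × C (aromatic): no H
  1 × Cl: no H
  1 × S: no H
  Total hydrogens = 25.
Molecular formula: C16H25ClO2S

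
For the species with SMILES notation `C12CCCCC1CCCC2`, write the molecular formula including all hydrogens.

Heavy atoms from the SMILES: 10 C.
Implicit hydrogens by atom environment:
  8 × C: 2 H each → 16
  2 × C: 1 H each → 2
  Total hydrogens = 18.
Molecular formula: C10H18

C10H18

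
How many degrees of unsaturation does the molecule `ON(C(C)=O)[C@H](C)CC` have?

1

Molecular formula from the SMILES: C6H13NO2.
DoU = (2C + 2 + N − H − X)/2 = (2·6 + 2 + 1 − 13 − 0)/2 = 2/2 = 1.
(Structurally: 0 ring(s) + 1 π bond(s) = 1.)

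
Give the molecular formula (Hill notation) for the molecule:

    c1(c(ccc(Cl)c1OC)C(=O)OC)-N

C9H10ClNO3

Heavy atoms from the SMILES: 9 C, 1 Cl, 1 N, 3 O.
Implicit hydrogens by atom environment:
  4 × C (aromatic): no H
  3 × O: no H
  2 × C: 3 H each → 6
  2 × C (aromatic): 1 H each → 2
  1 × C: no H
  1 × Cl: no H
  1 × N: 2 H
  Total hydrogens = 10.
Molecular formula: C9H10ClNO3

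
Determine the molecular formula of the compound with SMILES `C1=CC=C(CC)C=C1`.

C8H10

Heavy atoms from the SMILES: 8 C.
Implicit hydrogens by atom environment:
  5 × C (aromatic): 1 H each → 5
  1 × C: 3 H
  1 × C: 2 H
  1 × C (aromatic): no H
  Total hydrogens = 10.
Molecular formula: C8H10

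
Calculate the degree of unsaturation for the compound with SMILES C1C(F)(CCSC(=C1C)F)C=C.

Molecular formula from the SMILES: C9H12F2S.
DoU = (2C + 2 + N − H − X)/2 = (2·9 + 2 + 0 − 12 − 2)/2 = 6/2 = 3.
(Structurally: 1 ring(s) + 2 π bond(s) = 3.)

3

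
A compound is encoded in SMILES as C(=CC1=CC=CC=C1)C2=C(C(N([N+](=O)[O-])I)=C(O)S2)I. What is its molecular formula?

C12H8I2N2O3S

Heavy atoms from the SMILES: 12 C, 2 I, 2 N, 3 O, 1 S.
Implicit hydrogens by atom environment:
  5 × C (aromatic): 1 H each → 5
  5 × C (aromatic): no H
  2 × C: 1 H each → 2
  2 × I: no H
  1 × N: no H
  1 × N (charge +1): no H
  1 × O: 1 H
  1 × O: no H
  1 × O (charge -1): no H
  1 × S (aromatic): no H
  Total hydrogens = 8.
Molecular formula: C12H8I2N2O3S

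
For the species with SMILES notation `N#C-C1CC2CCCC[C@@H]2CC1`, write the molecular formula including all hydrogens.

Heavy atoms from the SMILES: 11 C, 1 N.
Implicit hydrogens by atom environment:
  7 × C: 2 H each → 14
  3 × C: 1 H each → 3
  1 × C: no H
  1 × N: no H
  Total hydrogens = 17.
Molecular formula: C11H17N

C11H17N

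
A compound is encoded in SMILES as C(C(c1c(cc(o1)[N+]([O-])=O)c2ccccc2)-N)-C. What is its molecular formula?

Heavy atoms from the SMILES: 13 C, 2 N, 3 O.
Implicit hydrogens by atom environment:
  6 × C (aromatic): 1 H each → 6
  4 × C (aromatic): no H
  1 × C: 3 H
  1 × C: 2 H
  1 × C: 1 H
  1 × N: 2 H
  1 × N (charge +1): no H
  1 × O (aromatic): no H
  1 × O: no H
  1 × O (charge -1): no H
  Total hydrogens = 14.
Molecular formula: C13H14N2O3

C13H14N2O3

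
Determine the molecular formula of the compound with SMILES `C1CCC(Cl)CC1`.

Heavy atoms from the SMILES: 6 C, 1 Cl.
Implicit hydrogens by atom environment:
  5 × C: 2 H each → 10
  1 × C: 1 H
  1 × Cl: no H
  Total hydrogens = 11.
Molecular formula: C6H11Cl

C6H11Cl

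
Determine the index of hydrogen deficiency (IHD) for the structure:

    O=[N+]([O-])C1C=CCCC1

Molecular formula from the SMILES: C6H9NO2.
DoU = (2C + 2 + N − H − X)/2 = (2·6 + 2 + 1 − 9 − 0)/2 = 6/2 = 3.
(Structurally: 1 ring(s) + 2 π bond(s) = 3.)

3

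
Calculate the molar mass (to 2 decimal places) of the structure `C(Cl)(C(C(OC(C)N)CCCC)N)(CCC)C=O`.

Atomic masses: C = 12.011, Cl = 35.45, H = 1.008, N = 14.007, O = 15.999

278.82

Molecular formula: C13H27ClN2O2.
M = 13×12.011 + 1×35.45 + 27×1.008 + 2×14.007 + 2×15.999 = 278.82 g/mol.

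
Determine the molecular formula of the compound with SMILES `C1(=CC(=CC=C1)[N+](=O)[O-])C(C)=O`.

C8H7NO3

Heavy atoms from the SMILES: 8 C, 1 N, 3 O.
Implicit hydrogens by atom environment:
  4 × C (aromatic): 1 H each → 4
  2 × C (aromatic): no H
  2 × O: no H
  1 × C: 3 H
  1 × C: no H
  1 × N (charge +1): no H
  1 × O (charge -1): no H
  Total hydrogens = 7.
Molecular formula: C8H7NO3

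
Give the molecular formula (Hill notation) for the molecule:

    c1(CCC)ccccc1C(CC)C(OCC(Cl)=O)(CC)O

C17H25ClO3

Heavy atoms from the SMILES: 17 C, 1 Cl, 3 O.
Implicit hydrogens by atom environment:
  5 × C: 2 H each → 10
  4 × C (aromatic): 1 H each → 4
  3 × C: 3 H each → 9
  2 × C: no H
  2 × C (aromatic): no H
  2 × O: no H
  1 × C: 1 H
  1 × Cl: no H
  1 × O: 1 H
  Total hydrogens = 25.
Molecular formula: C17H25ClO3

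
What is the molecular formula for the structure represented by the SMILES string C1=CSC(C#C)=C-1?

C6H4S

Heavy atoms from the SMILES: 6 C, 1 S.
Implicit hydrogens by atom environment:
  3 × C (aromatic): 1 H each → 3
  1 × C: 1 H
  1 × C (aromatic): no H
  1 × C: no H
  1 × S (aromatic): no H
  Total hydrogens = 4.
Molecular formula: C6H4S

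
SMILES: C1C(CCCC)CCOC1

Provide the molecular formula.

Heavy atoms from the SMILES: 9 C, 1 O.
Implicit hydrogens by atom environment:
  7 × C: 2 H each → 14
  1 × C: 3 H
  1 × C: 1 H
  1 × O: no H
  Total hydrogens = 18.
Molecular formula: C9H18O

C9H18O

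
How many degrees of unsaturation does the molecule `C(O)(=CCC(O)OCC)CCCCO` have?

1

Molecular formula from the SMILES: C10H20O4.
DoU = (2C + 2 + N − H − X)/2 = (2·10 + 2 + 0 − 20 − 0)/2 = 2/2 = 1.
(Structurally: 0 ring(s) + 1 π bond(s) = 1.)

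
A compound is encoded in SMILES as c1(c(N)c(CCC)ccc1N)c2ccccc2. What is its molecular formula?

C15H18N2

Heavy atoms from the SMILES: 15 C, 2 N.
Implicit hydrogens by atom environment:
  7 × C (aromatic): 1 H each → 7
  5 × C (aromatic): no H
  2 × C: 2 H each → 4
  2 × N: 2 H each → 4
  1 × C: 3 H
  Total hydrogens = 18.
Molecular formula: C15H18N2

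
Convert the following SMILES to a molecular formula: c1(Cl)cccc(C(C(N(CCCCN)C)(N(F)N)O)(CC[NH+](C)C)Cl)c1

Heavy atoms from the SMILES: 17 C, 2 Cl, 1 F, 5 N, 1 O.
Implicit hydrogens by atom environment:
  6 × C: 2 H each → 12
  4 × C (aromatic): 1 H each → 4
  3 × C: 3 H each → 9
  2 × C: no H
  2 × C (aromatic): no H
  2 × Cl: no H
  2 × N: 2 H each → 4
  2 × N: no H
  1 × F: no H
  1 × N (charge +1): 1 H
  1 × O: 1 H
  Total hydrogens = 31.
Net charge +1.
Molecular formula: C17H31Cl2FN5O+

C17H31Cl2FN5O+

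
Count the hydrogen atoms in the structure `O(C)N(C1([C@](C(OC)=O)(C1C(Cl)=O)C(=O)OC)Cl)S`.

11

Hydrogens are implicit in SMILES; fill each atom to its normal valence:
  6 × O: no H
  5 × C: no H
  3 × C: 3 H each → 9
  2 × Cl: no H
  1 × C: 1 H
  1 × N: no H
  1 × S: 1 H
  Total hydrogens = 11.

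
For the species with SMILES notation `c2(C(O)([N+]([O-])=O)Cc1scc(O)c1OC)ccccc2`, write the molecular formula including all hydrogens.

Heavy atoms from the SMILES: 13 C, 1 N, 5 O, 1 S.
Implicit hydrogens by atom environment:
  6 × C (aromatic): 1 H each → 6
  4 × C (aromatic): no H
  2 × O: 1 H each → 2
  2 × O: no H
  1 × C: 3 H
  1 × C: 2 H
  1 × C: no H
  1 × N (charge +1): no H
  1 × O (charge -1): no H
  1 × S (aromatic): no H
  Total hydrogens = 13.
Molecular formula: C13H13NO5S

C13H13NO5S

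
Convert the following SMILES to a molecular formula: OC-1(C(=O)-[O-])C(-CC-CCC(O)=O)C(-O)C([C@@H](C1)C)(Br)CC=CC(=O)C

C18H26BrO7-

Heavy atoms from the SMILES: 1 Br, 18 C, 7 O.
Implicit hydrogens by atom environment:
  6 × C: 2 H each → 12
  5 × C: 1 H each → 5
  5 × C: no H
  3 × O: 1 H each → 3
  3 × O: no H
  2 × C: 3 H each → 6
  1 × Br: no H
  1 × O (charge -1): no H
  Total hydrogens = 26.
Net charge -1.
Molecular formula: C18H26BrO7-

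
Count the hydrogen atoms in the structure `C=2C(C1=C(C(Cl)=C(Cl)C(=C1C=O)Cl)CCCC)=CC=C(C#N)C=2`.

14

Hydrogens are implicit in SMILES; fill each atom to its normal valence:
  8 × C (aromatic): no H
  4 × C (aromatic): 1 H each → 4
  3 × C: 2 H each → 6
  3 × Cl: no H
  1 × C: 3 H
  1 × C: 1 H
  1 × C: no H
  1 × N: no H
  1 × O: no H
  Total hydrogens = 14.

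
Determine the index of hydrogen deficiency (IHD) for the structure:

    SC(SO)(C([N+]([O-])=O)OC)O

1

Molecular formula from the SMILES: C3H7NO5S2.
DoU = (2C + 2 + N − H − X)/2 = (2·3 + 2 + 1 − 7 − 0)/2 = 2/2 = 1.
(Structurally: 0 ring(s) + 1 π bond(s) = 1.)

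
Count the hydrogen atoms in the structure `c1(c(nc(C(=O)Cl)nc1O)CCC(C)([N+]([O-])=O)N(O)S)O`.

Hydrogens are implicit in SMILES; fill each atom to its normal valence:
  4 × C (aromatic): no H
  3 × O: 1 H each → 3
  2 × C: 2 H each → 4
  2 × C: no H
  2 × N (aromatic): no H
  2 × O: no H
  1 × C: 3 H
  1 × Cl: no H
  1 × N: no H
  1 × N (charge +1): no H
  1 × O (charge -1): no H
  1 × S: 1 H
  Total hydrogens = 11.

11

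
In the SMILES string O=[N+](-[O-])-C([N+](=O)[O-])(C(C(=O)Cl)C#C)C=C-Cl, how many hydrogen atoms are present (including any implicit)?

4

Hydrogens are implicit in SMILES; fill each atom to its normal valence:
  4 × C: 1 H each → 4
  3 × C: no H
  3 × O: no H
  2 × Cl: no H
  2 × N (charge +1): no H
  2 × O (charge -1): no H
  Total hydrogens = 4.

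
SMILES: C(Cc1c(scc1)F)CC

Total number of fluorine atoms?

The symbol for fluorine appears 1 time in the SMILES.

1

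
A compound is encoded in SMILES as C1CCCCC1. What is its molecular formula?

C6H12

Heavy atoms from the SMILES: 6 C.
Implicit hydrogens by atom environment:
  6 × C: 2 H each → 12
  Total hydrogens = 12.
Molecular formula: C6H12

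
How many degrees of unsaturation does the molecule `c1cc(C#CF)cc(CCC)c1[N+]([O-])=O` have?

Molecular formula from the SMILES: C11H10FNO2.
DoU = (2C + 2 + N − H − X)/2 = (2·11 + 2 + 1 − 10 − 1)/2 = 14/2 = 7.
(Structurally: 1 ring(s) + 6 π bond(s) = 7.)

7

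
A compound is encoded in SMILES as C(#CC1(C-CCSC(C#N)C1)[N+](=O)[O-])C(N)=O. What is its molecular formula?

C10H11N3O3S

Heavy atoms from the SMILES: 10 C, 3 N, 3 O, 1 S.
Implicit hydrogens by atom environment:
  5 × C: no H
  4 × C: 2 H each → 8
  2 × O: no H
  1 × C: 1 H
  1 × N: 2 H
  1 × N (charge +1): no H
  1 × N: no H
  1 × O (charge -1): no H
  1 × S: no H
  Total hydrogens = 11.
Molecular formula: C10H11N3O3S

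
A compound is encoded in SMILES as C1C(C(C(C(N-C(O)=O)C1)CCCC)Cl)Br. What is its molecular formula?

Heavy atoms from the SMILES: 1 Br, 11 C, 1 Cl, 1 N, 2 O.
Implicit hydrogens by atom environment:
  5 × C: 2 H each → 10
  4 × C: 1 H each → 4
  1 × Br: no H
  1 × C: 3 H
  1 × C: no H
  1 × Cl: no H
  1 × N: 1 H
  1 × O: 1 H
  1 × O: no H
  Total hydrogens = 19.
Molecular formula: C11H19BrClNO2

C11H19BrClNO2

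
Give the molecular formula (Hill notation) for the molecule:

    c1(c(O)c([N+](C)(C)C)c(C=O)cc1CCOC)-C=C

C15H22NO3+

Heavy atoms from the SMILES: 15 C, 1 N, 3 O.
Implicit hydrogens by atom environment:
  5 × C (aromatic): no H
  4 × C: 3 H each → 12
  3 × C: 2 H each → 6
  2 × C: 1 H each → 2
  2 × O: no H
  1 × C (aromatic): 1 H
  1 × N (charge +1): no H
  1 × O: 1 H
  Total hydrogens = 22.
Net charge +1.
Molecular formula: C15H22NO3+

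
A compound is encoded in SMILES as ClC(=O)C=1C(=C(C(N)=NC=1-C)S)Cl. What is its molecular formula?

C7H6Cl2N2OS

Heavy atoms from the SMILES: 7 C, 2 Cl, 2 N, 1 O, 1 S.
Implicit hydrogens by atom environment:
  5 × C (aromatic): no H
  2 × Cl: no H
  1 × C: 3 H
  1 × C: no H
  1 × N: 2 H
  1 × N (aromatic): no H
  1 × O: no H
  1 × S: 1 H
  Total hydrogens = 6.
Molecular formula: C7H6Cl2N2OS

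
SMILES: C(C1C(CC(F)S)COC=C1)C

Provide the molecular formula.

C9H15FOS

Heavy atoms from the SMILES: 9 C, 1 F, 1 O, 1 S.
Implicit hydrogens by atom environment:
  5 × C: 1 H each → 5
  3 × C: 2 H each → 6
  1 × C: 3 H
  1 × F: no H
  1 × O: no H
  1 × S: 1 H
  Total hydrogens = 15.
Molecular formula: C9H15FOS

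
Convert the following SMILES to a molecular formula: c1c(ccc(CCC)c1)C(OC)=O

Heavy atoms from the SMILES: 11 C, 2 O.
Implicit hydrogens by atom environment:
  4 × C (aromatic): 1 H each → 4
  2 × C: 3 H each → 6
  2 × C: 2 H each → 4
  2 × C (aromatic): no H
  2 × O: no H
  1 × C: no H
  Total hydrogens = 14.
Molecular formula: C11H14O2

C11H14O2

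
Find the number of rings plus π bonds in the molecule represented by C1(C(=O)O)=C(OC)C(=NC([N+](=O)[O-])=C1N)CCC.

6

Molecular formula from the SMILES: C10H13N3O5.
DoU = (2C + 2 + N − H − X)/2 = (2·10 + 2 + 3 − 13 − 0)/2 = 12/2 = 6.
(Structurally: 1 ring(s) + 5 π bond(s) = 6.)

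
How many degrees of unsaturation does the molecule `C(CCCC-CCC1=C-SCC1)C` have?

2

Molecular formula from the SMILES: C12H22S.
DoU = (2C + 2 + N − H − X)/2 = (2·12 + 2 + 0 − 22 − 0)/2 = 4/2 = 2.
(Structurally: 1 ring(s) + 1 π bond(s) = 2.)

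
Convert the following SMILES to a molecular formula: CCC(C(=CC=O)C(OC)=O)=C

Heavy atoms from the SMILES: 9 C, 3 O.
Implicit hydrogens by atom environment:
  3 × C: no H
  3 × O: no H
  2 × C: 3 H each → 6
  2 × C: 2 H each → 4
  2 × C: 1 H each → 2
  Total hydrogens = 12.
Molecular formula: C9H12O3

C9H12O3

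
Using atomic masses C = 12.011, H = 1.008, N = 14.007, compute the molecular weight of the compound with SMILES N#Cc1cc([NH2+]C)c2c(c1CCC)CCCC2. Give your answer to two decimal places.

229.35

Molecular formula: C15H21N2+.
M = 15×12.011 + 21×1.008 + 2×14.007 = 229.35 g/mol.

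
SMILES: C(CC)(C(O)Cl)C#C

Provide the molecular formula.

Heavy atoms from the SMILES: 6 C, 1 Cl, 1 O.
Implicit hydrogens by atom environment:
  3 × C: 1 H each → 3
  1 × C: 3 H
  1 × C: 2 H
  1 × C: no H
  1 × Cl: no H
  1 × O: 1 H
  Total hydrogens = 9.
Molecular formula: C6H9ClO

C6H9ClO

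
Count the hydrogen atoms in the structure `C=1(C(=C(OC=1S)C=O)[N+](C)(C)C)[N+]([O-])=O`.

Hydrogens are implicit in SMILES; fill each atom to its normal valence:
  4 × C (aromatic): no H
  3 × C: 3 H each → 9
  2 × N (charge +1): no H
  2 × O: no H
  1 × C: 1 H
  1 × O (aromatic): no H
  1 × O (charge -1): no H
  1 × S: 1 H
  Total hydrogens = 11.

11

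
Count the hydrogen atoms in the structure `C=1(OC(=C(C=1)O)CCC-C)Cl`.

Hydrogens are implicit in SMILES; fill each atom to its normal valence:
  3 × C: 2 H each → 6
  3 × C (aromatic): no H
  1 × C: 3 H
  1 × C (aromatic): 1 H
  1 × Cl: no H
  1 × O: 1 H
  1 × O (aromatic): no H
  Total hydrogens = 11.

11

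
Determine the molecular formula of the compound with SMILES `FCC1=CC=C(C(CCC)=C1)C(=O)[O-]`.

C11H12FO2-

Heavy atoms from the SMILES: 11 C, 1 F, 2 O.
Implicit hydrogens by atom environment:
  3 × C: 2 H each → 6
  3 × C (aromatic): 1 H each → 3
  3 × C (aromatic): no H
  1 × C: 3 H
  1 × C: no H
  1 × F: no H
  1 × O: no H
  1 × O (charge -1): no H
  Total hydrogens = 12.
Net charge -1.
Molecular formula: C11H12FO2-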